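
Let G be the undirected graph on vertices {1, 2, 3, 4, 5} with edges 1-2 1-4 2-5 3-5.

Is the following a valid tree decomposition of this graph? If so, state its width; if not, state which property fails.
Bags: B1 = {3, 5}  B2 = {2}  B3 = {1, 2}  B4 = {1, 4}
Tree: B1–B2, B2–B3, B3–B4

No — edge (5,2) lies in no bag.

A tree decomposition must satisfy three properties: every vertex lies in some bag; for every edge, both endpoints lie together in some bag; and for every vertex, the bags containing it form a connected subtree. Here edge (5,2) lies in no bag, so the decomposition is invalid.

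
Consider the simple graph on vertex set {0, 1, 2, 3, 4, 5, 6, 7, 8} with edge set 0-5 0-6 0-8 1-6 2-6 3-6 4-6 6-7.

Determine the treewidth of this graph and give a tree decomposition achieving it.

The largest bag has 2 vertices, giving width 1; this decomposition certifies tw(G) ≤ 1. Any graph with an edge has treewidth ≥ 1, and G has the edge 3–6. Hence tw(G) = 1 exactly.

Treewidth 1.
One optimal decomposition is:
Bags: B1 = {3, 6}  B2 = {0, 6}  B3 = {0, 5}  B4 = {2, 6}  B5 = {0, 8}  B6 = {1, 6}  B7 = {4, 6}  B8 = {6, 7}
Tree: B1–B2, B2–B3, B1–B4, B2–B5, B4–B6, B4–B7, B2–B8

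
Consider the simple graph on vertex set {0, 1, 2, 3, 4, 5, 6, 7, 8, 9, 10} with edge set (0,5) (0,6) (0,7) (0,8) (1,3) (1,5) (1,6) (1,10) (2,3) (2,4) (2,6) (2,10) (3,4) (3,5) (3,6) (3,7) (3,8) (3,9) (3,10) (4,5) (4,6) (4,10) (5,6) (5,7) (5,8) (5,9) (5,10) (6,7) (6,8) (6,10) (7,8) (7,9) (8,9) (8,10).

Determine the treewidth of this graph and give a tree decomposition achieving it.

Each bag holds 5 vertices, so the decomposition has width 4, which upper-bounds the treewidth. Conversely, {0, 5, 6, 7, 8} is a clique of size 5, and the vertices of any clique must share a bag in every tree decomposition; so some bag has ≥ 5 vertices and tw(G) ≥ 4. Combining the bounds, tw(G) = 4.

Treewidth 4.
One optimal decomposition is:
Bags: B1 = {3, 4, 5, 6, 10}  B2 = {3, 5, 6, 8, 10}  B3 = {2, 3, 4, 6, 10}  B4 = {1, 3, 5, 6, 10}  B5 = {3, 5, 6, 7, 8}  B6 = {0, 5, 6, 7, 8}  B7 = {3, 5, 7, 8, 9}
Tree: B1–B2, B1–B3, B1–B4, B2–B5, B5–B6, B5–B7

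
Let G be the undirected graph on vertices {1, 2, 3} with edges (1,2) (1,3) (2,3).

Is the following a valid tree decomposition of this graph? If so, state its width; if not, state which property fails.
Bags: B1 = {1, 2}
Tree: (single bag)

No — vertex 3 appears in no bag.

A tree decomposition must satisfy three properties: every vertex lies in some bag; for every edge, both endpoints lie together in some bag; and for every vertex, the bags containing it form a connected subtree. Here vertex 3 appears in no bag, so the decomposition is invalid.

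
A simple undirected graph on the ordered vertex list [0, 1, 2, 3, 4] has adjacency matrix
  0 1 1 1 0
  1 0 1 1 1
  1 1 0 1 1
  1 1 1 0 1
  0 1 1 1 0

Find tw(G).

A width-3 tree decomposition is:
Bags: B1 = {1, 2, 3, 4}  B2 = {0, 1, 2, 3}
Tree: B1–B2
Each bag holds 4 vertices, so the decomposition has width 3, which upper-bounds the treewidth. On the other hand G contains the 4-clique {0, 1, 2, 3}. A clique must lie in a single bag of any decomposition, so no decomposition can have width below 3. The upper and lower bounds meet at 3, so that is the treewidth.

3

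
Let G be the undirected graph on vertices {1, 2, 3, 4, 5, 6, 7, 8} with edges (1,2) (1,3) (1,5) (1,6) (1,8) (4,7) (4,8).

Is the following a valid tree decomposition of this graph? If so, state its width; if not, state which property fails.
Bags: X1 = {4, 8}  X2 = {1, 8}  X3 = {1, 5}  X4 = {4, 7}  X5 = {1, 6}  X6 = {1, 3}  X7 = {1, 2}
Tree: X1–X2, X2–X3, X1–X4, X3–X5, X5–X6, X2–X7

Yes; width 1.

Vertex coverage: the bags together contain {1, 2, 3, 4, 5, 6, 7, 8}, the full vertex set. Edge coverage: each edge of G has both endpoints in at least one bag. Running intersection: for every vertex, the bags containing it form a connected subtree. All three properties hold, so this is a valid tree decomposition of width max|bag| − 1 = 1, and hence tw(G) ≤ 1.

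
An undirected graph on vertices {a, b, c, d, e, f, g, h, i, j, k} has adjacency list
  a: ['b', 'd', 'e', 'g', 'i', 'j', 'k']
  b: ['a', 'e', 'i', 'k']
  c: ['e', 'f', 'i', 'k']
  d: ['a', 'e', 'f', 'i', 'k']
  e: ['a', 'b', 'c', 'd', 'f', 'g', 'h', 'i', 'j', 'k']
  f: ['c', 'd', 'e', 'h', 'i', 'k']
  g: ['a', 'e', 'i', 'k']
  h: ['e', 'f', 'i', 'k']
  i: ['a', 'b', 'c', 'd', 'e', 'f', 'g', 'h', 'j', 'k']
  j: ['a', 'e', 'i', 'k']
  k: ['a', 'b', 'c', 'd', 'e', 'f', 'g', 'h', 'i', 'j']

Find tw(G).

4

A width-4 tree decomposition is:
Bags: B1 = {d, e, f, i, k}  B2 = {a, d, e, i, k}  B3 = {e, f, h, i, k}  B4 = {c, e, f, i, k}  B5 = {a, e, g, i, k}  B6 = {a, e, i, j, k}  B7 = {a, b, e, i, k}
Tree: B1–B2, B1–B3, B3–B4, B2–B5, B5–B6, B6–B7
Every bag has size at most 5, so the width is 5 − 1 = 4 and tw(G) ≤ 4. For the lower bound, the 5 vertices {a, d, e, i, k} are pairwise adjacent, and any tree decomposition puts a clique entirely inside one bag — forcing width ≥ 4. Hence tw(G) = 4 exactly.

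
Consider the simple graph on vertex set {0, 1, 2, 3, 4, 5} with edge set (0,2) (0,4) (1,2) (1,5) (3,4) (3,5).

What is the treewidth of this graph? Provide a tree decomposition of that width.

Treewidth 2.
One optimal decomposition is:
Bags: B1 = {0, 2, 4}  B2 = {2, 3, 4}  B3 = {2, 3, 5}  B4 = {1, 2, 5}
Tree: B1–B2, B2–B3, B3–B4

Each bag holds 3 vertices, so the decomposition has width 2, which upper-bounds the treewidth. Since 2–0–4–3–5–1–2 is a cycle in G, G is not acyclic. Forests are exactly the graphs of treewidth ≤ 1, so tw(G) ≥ 2. Hence tw(G) = 2 exactly.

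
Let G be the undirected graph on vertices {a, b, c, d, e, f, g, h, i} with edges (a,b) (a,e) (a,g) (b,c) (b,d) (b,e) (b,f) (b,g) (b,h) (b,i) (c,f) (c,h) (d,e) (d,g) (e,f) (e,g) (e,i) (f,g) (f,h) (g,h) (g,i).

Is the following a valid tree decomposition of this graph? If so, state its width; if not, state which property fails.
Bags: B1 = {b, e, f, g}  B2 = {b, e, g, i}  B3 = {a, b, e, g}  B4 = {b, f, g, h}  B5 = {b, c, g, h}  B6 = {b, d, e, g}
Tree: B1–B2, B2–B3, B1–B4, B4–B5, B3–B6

No — edge (f,c) lies in no bag.

A tree decomposition must satisfy three properties: every vertex lies in some bag; for every edge, both endpoints lie together in some bag; and for every vertex, the bags containing it form a connected subtree. Here edge (f,c) lies in no bag, so the decomposition is invalid.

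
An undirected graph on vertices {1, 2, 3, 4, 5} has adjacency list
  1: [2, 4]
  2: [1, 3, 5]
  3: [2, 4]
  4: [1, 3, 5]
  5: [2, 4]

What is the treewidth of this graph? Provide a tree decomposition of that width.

Every bag has size at most 3, so the width is 3 − 1 = 2 and tw(G) ≤ 2. For the lower bound, G contains the cycle 3–2–1–4–3, so G is not a forest; only forests have treewidth ≤ 1, hence tw(G) ≥ 2. Hence tw(G) = 2 exactly.

Treewidth 2.
Bags: B1 = {2, 3, 4}  B2 = {1, 2, 4}  B3 = {2, 4, 5}
Tree: B1–B2, B2–B3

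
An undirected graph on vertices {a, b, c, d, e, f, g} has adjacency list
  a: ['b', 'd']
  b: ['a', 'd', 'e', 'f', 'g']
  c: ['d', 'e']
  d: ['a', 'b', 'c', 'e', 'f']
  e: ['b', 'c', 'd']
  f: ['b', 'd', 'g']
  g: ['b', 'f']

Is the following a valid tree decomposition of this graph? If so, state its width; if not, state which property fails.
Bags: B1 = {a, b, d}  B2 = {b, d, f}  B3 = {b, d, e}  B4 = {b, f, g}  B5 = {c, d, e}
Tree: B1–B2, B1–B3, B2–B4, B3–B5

Checking the three conditions: (i) the bags cover all of {a, b, c, d, e, f, g}; (ii) for each edge, some bag contains both endpoints; (iii) the bags containing any fixed vertex form a subtree. All hold, so the decomposition is valid with width 3 − 1 = 2.

Yes; width 2.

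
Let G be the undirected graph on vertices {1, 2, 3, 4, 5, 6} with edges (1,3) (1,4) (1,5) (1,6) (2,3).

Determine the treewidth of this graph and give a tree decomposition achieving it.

Each bag holds 2 vertices, so the decomposition has width 1, which upper-bounds the treewidth. G has an edge, so its treewidth is at least 1. The upper and lower bounds meet at 1, so that is the treewidth.

Treewidth 1.
One such decomposition:
Bags: B1 = {1, 5}  B2 = {1, 6}  B3 = {1, 3}  B4 = {2, 3}  B5 = {1, 4}
Tree: B1–B2, B2–B3, B3–B4, B1–B5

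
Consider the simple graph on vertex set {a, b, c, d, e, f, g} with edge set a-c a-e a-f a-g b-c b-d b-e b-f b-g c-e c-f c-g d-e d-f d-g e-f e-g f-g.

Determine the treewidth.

4

A width-4 tree decomposition is:
Bags: B1 = {b, c, e, f, g}  B2 = {a, c, e, f, g}  B3 = {b, d, e, f, g}
Tree: B1–B2, B1–B3
Each bag holds 5 vertices, so the decomposition has width 4, which upper-bounds the treewidth. Conversely, {b, d, e, f, g} is a clique of size 5, and the vertices of any clique must share a bag in every tree decomposition; so some bag has ≥ 5 vertices and tw(G) ≥ 4. Hence tw(G) = 4 exactly.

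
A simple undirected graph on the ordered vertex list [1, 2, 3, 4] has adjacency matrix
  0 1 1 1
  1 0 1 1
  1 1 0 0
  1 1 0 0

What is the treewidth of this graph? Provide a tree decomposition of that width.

Treewidth 2.
One such decomposition:
Bags: B1 = {1, 2, 4}  B2 = {1, 2, 3}
Tree: B1–B2

The largest bag has 3 vertices, giving width 2; this decomposition certifies tw(G) ≤ 2. Conversely, {1, 2, 3} is a clique of size 3, and the vertices of any clique must share a bag in every tree decomposition; so some bag has ≥ 3 vertices and tw(G) ≥ 2. The upper and lower bounds meet at 2, so that is the treewidth.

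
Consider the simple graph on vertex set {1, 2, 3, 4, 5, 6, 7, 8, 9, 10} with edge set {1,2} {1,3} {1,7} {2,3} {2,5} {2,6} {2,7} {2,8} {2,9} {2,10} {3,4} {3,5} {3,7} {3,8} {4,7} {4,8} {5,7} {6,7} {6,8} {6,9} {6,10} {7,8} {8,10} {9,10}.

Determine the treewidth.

A width-3 tree decomposition is:
Bags: B1 = {2, 3, 7, 8}  B2 = {2, 6, 7, 8}  B3 = {3, 4, 7, 8}  B4 = {1, 2, 3, 7}  B5 = {2, 3, 5, 7}  B6 = {2, 6, 8, 10}  B7 = {2, 6, 9, 10}
Tree: B1–B2, B1–B3, B1–B4, B1–B5, B2–B6, B6–B7
The largest bag has 4 vertices, giving width 3; this decomposition certifies tw(G) ≤ 3. For the lower bound, the 4 vertices {2, 6, 9, 10} are pairwise adjacent, and any tree decomposition puts a clique entirely inside one bag — forcing width ≥ 3. Combining the bounds, tw(G) = 3.

3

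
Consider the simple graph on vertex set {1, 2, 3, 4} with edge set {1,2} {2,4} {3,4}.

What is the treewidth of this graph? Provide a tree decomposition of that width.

Treewidth 1.
One optimal decomposition is:
Bags: B1 = {3, 4}  B2 = {2, 4}  B3 = {1, 2}
Tree: B1–B2, B2–B3

Every bag has size at most 2, so the width is 2 − 1 = 1 and tw(G) ≤ 1. G has an edge, so its treewidth is at least 1. The upper and lower bounds meet at 1, so that is the treewidth.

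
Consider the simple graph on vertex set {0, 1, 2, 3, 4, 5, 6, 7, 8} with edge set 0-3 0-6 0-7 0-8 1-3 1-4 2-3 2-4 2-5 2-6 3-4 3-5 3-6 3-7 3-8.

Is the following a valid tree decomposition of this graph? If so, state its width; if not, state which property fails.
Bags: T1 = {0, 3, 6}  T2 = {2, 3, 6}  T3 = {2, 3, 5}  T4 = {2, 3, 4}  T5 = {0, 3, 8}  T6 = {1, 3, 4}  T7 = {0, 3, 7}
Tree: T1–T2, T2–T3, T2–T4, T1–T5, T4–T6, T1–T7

Checking the three conditions: (i) the bags cover all of {0, 1, 2, 3, 4, 5, 6, 7, 8}; (ii) for each edge, some bag contains both endpoints; (iii) the bags containing any fixed vertex form a subtree. All hold, so the decomposition is valid with width 3 − 1 = 2.

Yes; width 2.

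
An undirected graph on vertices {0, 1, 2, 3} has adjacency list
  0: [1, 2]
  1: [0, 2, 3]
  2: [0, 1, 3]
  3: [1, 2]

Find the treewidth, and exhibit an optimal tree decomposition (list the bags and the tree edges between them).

Every bag has size at most 3, so the width is 3 − 1 = 2 and tw(G) ≤ 2. On the other hand G contains the 3-clique {0, 1, 2}. A clique must lie in a single bag of any decomposition, so no decomposition can have width below 2. Therefore the treewidth is 2.

Treewidth 2.
Bags: B1 = {1, 2, 3}  B2 = {0, 1, 2}
Tree: B1–B2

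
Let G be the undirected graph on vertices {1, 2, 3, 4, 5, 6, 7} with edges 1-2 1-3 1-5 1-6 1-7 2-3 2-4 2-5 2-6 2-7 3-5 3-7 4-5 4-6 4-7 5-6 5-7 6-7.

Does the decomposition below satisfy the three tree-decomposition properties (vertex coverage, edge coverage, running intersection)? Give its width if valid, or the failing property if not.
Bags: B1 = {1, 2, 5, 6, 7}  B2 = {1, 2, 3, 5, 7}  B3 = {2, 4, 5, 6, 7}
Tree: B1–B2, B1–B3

Yes; width 4.

Vertex coverage: the bags together contain {1, 2, 3, 4, 5, 6, 7}, the full vertex set. Edge coverage: each edge of G has both endpoints in at least one bag. Running intersection: for every vertex, the bags containing it form a connected subtree. All three properties hold, so this is a valid tree decomposition of width max|bag| − 1 = 4, and hence tw(G) ≤ 4.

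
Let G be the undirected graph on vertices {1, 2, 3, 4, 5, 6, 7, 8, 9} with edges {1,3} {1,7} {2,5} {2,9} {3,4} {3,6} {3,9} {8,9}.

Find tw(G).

1

A width-1 tree decomposition is:
Bags: B1 = {1, 3}  B2 = {3, 9}  B3 = {3, 4}  B4 = {8, 9}  B5 = {1, 7}  B6 = {2, 9}  B7 = {3, 6}  B8 = {2, 5}
Tree: B1–B2, B1–B3, B2–B4, B1–B5, B2–B6, B3–B7, B6–B8
Each bag holds 2 vertices, so the decomposition has width 1, which upper-bounds the treewidth. G has an edge, so its treewidth is at least 1. Therefore the treewidth is 1.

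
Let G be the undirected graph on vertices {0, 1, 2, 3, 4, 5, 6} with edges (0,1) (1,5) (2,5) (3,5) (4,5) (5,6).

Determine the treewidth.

1

A width-1 tree decomposition is:
Bags: B1 = {4, 5}  B2 = {5, 6}  B3 = {3, 5}  B4 = {2, 5}  B5 = {1, 5}  B6 = {0, 1}
Tree: B1–B2, B1–B3, B3–B4, B3–B5, B5–B6
Every bag has size at most 2, so the width is 2 − 1 = 1 and tw(G) ≤ 1. G has an edge, so its treewidth is at least 1. Therefore the treewidth is 1.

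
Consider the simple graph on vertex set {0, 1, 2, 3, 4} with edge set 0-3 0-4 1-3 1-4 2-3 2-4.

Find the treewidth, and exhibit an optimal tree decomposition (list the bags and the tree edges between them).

The largest bag has 3 vertices, giving width 2; this decomposition certifies tw(G) ≤ 2. Since 3–2–4–0–3 is a cycle in G, G is not acyclic. Forests are exactly the graphs of treewidth ≤ 1, so tw(G) ≥ 2. Combining the bounds, tw(G) = 2.

Treewidth 2.
Bags: B1 = {2, 3, 4}  B2 = {0, 3, 4}  B3 = {1, 3, 4}
Tree: B1–B2, B2–B3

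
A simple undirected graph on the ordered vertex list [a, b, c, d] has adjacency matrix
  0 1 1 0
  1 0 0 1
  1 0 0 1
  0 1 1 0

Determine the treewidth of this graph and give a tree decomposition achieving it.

Every bag has size at most 3, so the width is 3 − 1 = 2 and tw(G) ≤ 2. For the lower bound, G contains the cycle a–b–d–c–a, so G is not a forest; only forests have treewidth ≤ 1, hence tw(G) ≥ 2. Hence tw(G) = 2 exactly.

Treewidth 2.
One such decomposition:
Bags: B1 = {a, b, d}  B2 = {a, c, d}
Tree: B1–B2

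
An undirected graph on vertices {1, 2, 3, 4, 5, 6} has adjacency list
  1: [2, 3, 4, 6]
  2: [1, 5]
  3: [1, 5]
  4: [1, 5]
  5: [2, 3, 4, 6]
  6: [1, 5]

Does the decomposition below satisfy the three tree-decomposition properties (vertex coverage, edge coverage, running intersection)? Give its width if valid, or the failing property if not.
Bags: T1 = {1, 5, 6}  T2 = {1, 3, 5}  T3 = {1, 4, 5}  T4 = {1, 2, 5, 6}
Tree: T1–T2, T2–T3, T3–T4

No — bags containing vertex 6 are not connected in the tree.

A tree decomposition must satisfy three properties: every vertex lies in some bag; for every edge, both endpoints lie together in some bag; and for every vertex, the bags containing it form a connected subtree. Here bags containing vertex 6 are not connected in the tree, so the decomposition is invalid.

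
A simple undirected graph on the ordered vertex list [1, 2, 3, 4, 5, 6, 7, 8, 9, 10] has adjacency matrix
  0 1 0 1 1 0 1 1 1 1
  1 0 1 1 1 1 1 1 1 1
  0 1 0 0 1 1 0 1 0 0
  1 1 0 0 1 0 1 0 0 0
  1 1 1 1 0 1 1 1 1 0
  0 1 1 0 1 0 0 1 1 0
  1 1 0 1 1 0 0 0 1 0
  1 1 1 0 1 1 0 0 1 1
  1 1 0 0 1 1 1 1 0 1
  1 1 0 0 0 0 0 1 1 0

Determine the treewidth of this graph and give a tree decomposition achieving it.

Each bag holds 5 vertices, so the decomposition has width 4, which upper-bounds the treewidth. For the lower bound, the 5 vertices {1, 2, 8, 9, 10} are pairwise adjacent, and any tree decomposition puts a clique entirely inside one bag — forcing width ≥ 4. Hence tw(G) = 4 exactly.

Treewidth 4.
One such decomposition:
Bags: B1 = {1, 2, 5, 8, 9}  B2 = {1, 2, 5, 7, 9}  B3 = {1, 2, 4, 5, 7}  B4 = {2, 5, 6, 8, 9}  B5 = {2, 3, 5, 6, 8}  B6 = {1, 2, 8, 9, 10}
Tree: B1–B2, B2–B3, B1–B4, B4–B5, B1–B6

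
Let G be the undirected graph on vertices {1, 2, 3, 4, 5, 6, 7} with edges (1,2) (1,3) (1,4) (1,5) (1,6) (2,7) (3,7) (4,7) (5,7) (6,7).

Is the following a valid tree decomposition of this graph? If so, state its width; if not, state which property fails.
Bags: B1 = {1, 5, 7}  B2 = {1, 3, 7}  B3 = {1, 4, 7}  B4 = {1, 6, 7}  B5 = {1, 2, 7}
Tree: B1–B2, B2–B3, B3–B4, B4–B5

Every vertex of G appears in some bag (union = {1, 2, 3, 4, 5, 6, 7}); every edge is covered by a bag; and for each vertex v the set of bags containing v is connected in the bag tree. The decomposition is therefore valid. The largest bag has 3 vertices, so the width is 2.

Yes; width 2.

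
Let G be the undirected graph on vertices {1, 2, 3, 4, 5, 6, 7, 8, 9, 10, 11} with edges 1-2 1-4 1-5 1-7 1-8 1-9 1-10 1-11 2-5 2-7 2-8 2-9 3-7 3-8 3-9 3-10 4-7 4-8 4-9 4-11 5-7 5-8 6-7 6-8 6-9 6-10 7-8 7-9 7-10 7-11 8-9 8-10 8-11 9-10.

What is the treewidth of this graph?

A width-4 tree decomposition is:
Bags: B1 = {1, 2, 7, 8, 9}  B2 = {1, 7, 8, 9, 10}  B3 = {3, 7, 8, 9, 10}  B4 = {1, 4, 7, 8, 9}  B5 = {6, 7, 8, 9, 10}  B6 = {1, 2, 5, 7, 8}  B7 = {1, 4, 7, 8, 11}
Tree: B1–B2, B2–B3, B2–B4, B2–B5, B1–B6, B4–B7
Each bag holds 5 vertices, so the decomposition has width 4, which upper-bounds the treewidth. For the lower bound, the 5 vertices {1, 2, 7, 8, 9} are pairwise adjacent, and any tree decomposition puts a clique entirely inside one bag — forcing width ≥ 4. Hence tw(G) = 4 exactly.

4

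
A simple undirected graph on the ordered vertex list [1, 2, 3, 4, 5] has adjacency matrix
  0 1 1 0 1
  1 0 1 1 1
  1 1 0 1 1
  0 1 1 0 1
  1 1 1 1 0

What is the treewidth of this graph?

3

A width-3 tree decomposition is:
Bags: B1 = {2, 3, 4, 5}  B2 = {1, 2, 3, 5}
Tree: B1–B2
Every bag has size at most 4, so the width is 4 − 1 = 3 and tw(G) ≤ 3. For the lower bound, the 4 vertices {1, 2, 3, 5} are pairwise adjacent, and any tree decomposition puts a clique entirely inside one bag — forcing width ≥ 3. The upper and lower bounds meet at 3, so that is the treewidth.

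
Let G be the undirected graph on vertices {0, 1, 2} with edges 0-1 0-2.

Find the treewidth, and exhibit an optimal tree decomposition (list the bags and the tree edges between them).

Each bag holds 2 vertices, so the decomposition has width 1, which upper-bounds the treewidth. G has an edge, so its treewidth is at least 1. Therefore the treewidth is 1.

Treewidth 1.
Bags: B1 = {0, 2}  B2 = {0, 1}
Tree: B1–B2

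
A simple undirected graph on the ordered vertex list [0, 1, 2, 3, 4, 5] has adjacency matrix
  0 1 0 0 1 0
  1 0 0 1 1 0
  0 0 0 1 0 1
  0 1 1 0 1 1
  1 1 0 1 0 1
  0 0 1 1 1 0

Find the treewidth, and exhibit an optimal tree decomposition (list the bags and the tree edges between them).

The largest bag has 3 vertices, giving width 2; this decomposition certifies tw(G) ≤ 2. Conversely, {0, 1, 4} is a clique of size 3, and the vertices of any clique must share a bag in every tree decomposition; so some bag has ≥ 3 vertices and tw(G) ≥ 2. Hence tw(G) = 2 exactly.

Treewidth 2.
One such decomposition:
Bags: B1 = {3, 4, 5}  B2 = {1, 3, 4}  B3 = {2, 3, 5}  B4 = {0, 1, 4}
Tree: B1–B2, B1–B3, B2–B4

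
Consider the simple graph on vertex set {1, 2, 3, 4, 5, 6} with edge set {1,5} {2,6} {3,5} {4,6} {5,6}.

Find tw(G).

1

A width-1 tree decomposition is:
Bags: B1 = {5, 6}  B2 = {2, 6}  B3 = {3, 5}  B4 = {1, 5}  B5 = {4, 6}
Tree: B1–B2, B1–B3, B3–B4, B2–B5
Every bag has size at most 2, so the width is 2 − 1 = 1 and tw(G) ≤ 1. G has an edge, so its treewidth is at least 1. Hence tw(G) = 1 exactly.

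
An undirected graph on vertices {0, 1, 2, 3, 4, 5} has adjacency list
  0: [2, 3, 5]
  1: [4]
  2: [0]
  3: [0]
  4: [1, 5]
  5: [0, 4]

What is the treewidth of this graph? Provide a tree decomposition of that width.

Treewidth 1.
One such decomposition:
Bags: B1 = {0, 5}  B2 = {0, 2}  B3 = {0, 3}  B4 = {4, 5}  B5 = {1, 4}
Tree: B1–B2, B1–B3, B1–B4, B4–B5

The largest bag has 2 vertices, giving width 1; this decomposition certifies tw(G) ≤ 1. Any graph with an edge has treewidth ≥ 1, and G has the edge 0–5. Therefore the treewidth is 1.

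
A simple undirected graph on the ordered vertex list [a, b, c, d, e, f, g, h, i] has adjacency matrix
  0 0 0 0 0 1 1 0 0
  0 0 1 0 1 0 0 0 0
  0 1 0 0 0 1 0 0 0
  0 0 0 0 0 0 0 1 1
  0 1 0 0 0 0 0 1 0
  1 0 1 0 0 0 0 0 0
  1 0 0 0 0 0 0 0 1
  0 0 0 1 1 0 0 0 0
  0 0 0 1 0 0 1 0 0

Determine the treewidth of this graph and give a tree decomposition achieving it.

Treewidth 2.
Bags: B1 = {a, f, g}  B2 = {f, g, i}  B3 = {d, f, i}  B4 = {d, f, h}  B5 = {e, f, h}  B6 = {b, e, f}  B7 = {b, c, f}
Tree: B1–B2, B2–B3, B3–B4, B4–B5, B5–B6, B6–B7

Every bag has size at most 3, so the width is 3 − 1 = 2 and tw(G) ≤ 2. For the lower bound, G contains the cycle f–a–g–i–d–h–e–b–c–f, so G is not a forest; only forests have treewidth ≤ 1, hence tw(G) ≥ 2. Combining the bounds, tw(G) = 2.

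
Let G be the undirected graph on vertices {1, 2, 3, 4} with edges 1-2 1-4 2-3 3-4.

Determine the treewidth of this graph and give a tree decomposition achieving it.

The largest bag has 3 vertices, giving width 2; this decomposition certifies tw(G) ≤ 2. For the lower bound, G contains the cycle 2–1–4–3–2, so G is not a forest; only forests have treewidth ≤ 1, hence tw(G) ≥ 2. Therefore the treewidth is 2.

Treewidth 2.
One optimal decomposition is:
Bags: B1 = {1, 2, 4}  B2 = {2, 3, 4}
Tree: B1–B2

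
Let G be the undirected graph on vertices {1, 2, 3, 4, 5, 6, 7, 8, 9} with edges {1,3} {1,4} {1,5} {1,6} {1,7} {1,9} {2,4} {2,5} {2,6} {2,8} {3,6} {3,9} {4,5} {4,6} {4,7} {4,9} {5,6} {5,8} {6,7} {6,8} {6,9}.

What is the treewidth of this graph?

A width-3 tree decomposition is:
Bags: B1 = {1, 4, 6, 7}  B2 = {1, 4, 5, 6}  B3 = {2, 4, 5, 6}  B4 = {2, 5, 6, 8}  B5 = {1, 4, 6, 9}  B6 = {1, 3, 6, 9}
Tree: B1–B2, B2–B3, B3–B4, B1–B5, B5–B6
The largest bag has 4 vertices, giving width 3; this decomposition certifies tw(G) ≤ 3. On the other hand G contains the 4-clique {2, 5, 6, 8}. A clique must lie in a single bag of any decomposition, so no decomposition can have width below 3. Combining the bounds, tw(G) = 3.

3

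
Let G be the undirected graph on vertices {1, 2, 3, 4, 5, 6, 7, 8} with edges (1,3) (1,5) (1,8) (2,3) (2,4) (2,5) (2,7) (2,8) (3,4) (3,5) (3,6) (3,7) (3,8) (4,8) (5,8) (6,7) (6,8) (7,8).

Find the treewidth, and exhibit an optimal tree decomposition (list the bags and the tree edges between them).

Treewidth 3.
One such decomposition:
Bags: B1 = {3, 6, 7, 8}  B2 = {2, 3, 7, 8}  B3 = {2, 3, 5, 8}  B4 = {1, 3, 5, 8}  B5 = {2, 3, 4, 8}
Tree: B1–B2, B2–B3, B3–B4, B2–B5

Each bag holds 4 vertices, so the decomposition has width 3, which upper-bounds the treewidth. Conversely, {1, 3, 5, 8} is a clique of size 4, and the vertices of any clique must share a bag in every tree decomposition; so some bag has ≥ 4 vertices and tw(G) ≥ 3. Therefore the treewidth is 3.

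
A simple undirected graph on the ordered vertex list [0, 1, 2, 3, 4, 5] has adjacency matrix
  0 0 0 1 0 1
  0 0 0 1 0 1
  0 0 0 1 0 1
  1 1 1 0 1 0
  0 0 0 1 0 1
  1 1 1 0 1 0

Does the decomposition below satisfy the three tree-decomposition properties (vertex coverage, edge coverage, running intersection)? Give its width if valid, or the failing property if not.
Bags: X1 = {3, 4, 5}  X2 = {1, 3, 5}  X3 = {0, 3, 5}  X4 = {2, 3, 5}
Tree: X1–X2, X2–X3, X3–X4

Checking the three conditions: (i) the bags cover all of {0, 1, 2, 3, 4, 5}; (ii) for each edge, some bag contains both endpoints; (iii) the bags containing any fixed vertex form a subtree. All hold, so the decomposition is valid with width 3 − 1 = 2.

Yes; width 2.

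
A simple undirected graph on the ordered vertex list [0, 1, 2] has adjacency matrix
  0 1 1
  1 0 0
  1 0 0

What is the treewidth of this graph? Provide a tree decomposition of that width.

Treewidth 1.
One such decomposition:
Bags: B1 = {0, 2}  B2 = {0, 1}
Tree: B1–B2

The largest bag has 2 vertices, giving width 1; this decomposition certifies tw(G) ≤ 1. Any graph with an edge has treewidth ≥ 1, and G has the edge 0–2. Hence tw(G) = 1 exactly.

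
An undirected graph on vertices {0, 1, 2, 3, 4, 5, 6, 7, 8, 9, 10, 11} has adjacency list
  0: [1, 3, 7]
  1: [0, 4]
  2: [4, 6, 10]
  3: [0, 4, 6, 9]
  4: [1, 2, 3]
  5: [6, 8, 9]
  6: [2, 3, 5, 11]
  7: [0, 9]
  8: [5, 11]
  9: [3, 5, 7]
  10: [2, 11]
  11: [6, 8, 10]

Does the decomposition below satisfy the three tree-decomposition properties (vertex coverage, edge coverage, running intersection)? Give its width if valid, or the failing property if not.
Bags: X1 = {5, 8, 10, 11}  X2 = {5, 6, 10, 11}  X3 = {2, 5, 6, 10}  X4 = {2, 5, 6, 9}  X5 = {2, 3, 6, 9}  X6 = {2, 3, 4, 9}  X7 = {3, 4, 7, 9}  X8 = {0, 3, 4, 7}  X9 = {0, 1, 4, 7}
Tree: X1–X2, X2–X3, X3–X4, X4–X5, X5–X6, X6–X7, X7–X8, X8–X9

Every vertex of G appears in some bag (union = {0, 1, 2, 3, 4, 5, 6, 7, 8, 9, 10, 11}); every edge is covered by a bag; and for each vertex v the set of bags containing v is connected in the bag tree. The decomposition is therefore valid. The largest bag has 4 vertices, so the width is 3.

Yes; width 3.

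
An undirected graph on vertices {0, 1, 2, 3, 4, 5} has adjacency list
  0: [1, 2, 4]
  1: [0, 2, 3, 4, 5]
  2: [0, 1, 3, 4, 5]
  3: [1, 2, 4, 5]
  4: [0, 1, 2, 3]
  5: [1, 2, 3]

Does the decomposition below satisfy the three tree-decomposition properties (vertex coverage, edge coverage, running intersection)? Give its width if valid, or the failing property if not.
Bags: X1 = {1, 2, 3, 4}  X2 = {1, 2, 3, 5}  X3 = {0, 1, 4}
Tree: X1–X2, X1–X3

A tree decomposition must satisfy three properties: every vertex lies in some bag; for every edge, both endpoints lie together in some bag; and for every vertex, the bags containing it form a connected subtree. Here edge (2,0) lies in no bag, so the decomposition is invalid.

No — edge (2,0) lies in no bag.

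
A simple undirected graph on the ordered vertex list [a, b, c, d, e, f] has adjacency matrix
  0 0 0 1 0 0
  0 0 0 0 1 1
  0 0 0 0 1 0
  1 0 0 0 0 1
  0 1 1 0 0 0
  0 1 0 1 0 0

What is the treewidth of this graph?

1

A width-1 tree decomposition is:
Bags: B1 = {a, d}  B2 = {d, f}  B3 = {b, f}  B4 = {b, e}  B5 = {c, e}
Tree: B1–B2, B2–B3, B3–B4, B4–B5
Each bag holds 2 vertices, so the decomposition has width 1, which upper-bounds the treewidth. G has an edge, so its treewidth is at least 1. Hence tw(G) = 1 exactly.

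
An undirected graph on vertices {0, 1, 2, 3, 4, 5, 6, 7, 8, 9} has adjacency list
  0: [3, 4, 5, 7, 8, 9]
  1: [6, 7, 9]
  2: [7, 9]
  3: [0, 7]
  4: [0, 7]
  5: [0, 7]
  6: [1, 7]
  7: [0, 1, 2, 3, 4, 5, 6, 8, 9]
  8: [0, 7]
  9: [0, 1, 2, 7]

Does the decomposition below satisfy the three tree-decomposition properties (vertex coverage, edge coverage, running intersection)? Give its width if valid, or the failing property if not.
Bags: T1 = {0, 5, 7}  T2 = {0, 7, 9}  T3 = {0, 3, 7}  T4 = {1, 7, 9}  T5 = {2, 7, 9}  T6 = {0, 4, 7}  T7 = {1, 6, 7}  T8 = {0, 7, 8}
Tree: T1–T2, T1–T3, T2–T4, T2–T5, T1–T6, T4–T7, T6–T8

Checking the three conditions: (i) the bags cover all of {0, 1, 2, 3, 4, 5, 6, 7, 8, 9}; (ii) for each edge, some bag contains both endpoints; (iii) the bags containing any fixed vertex form a subtree. All hold, so the decomposition is valid with width 3 − 1 = 2.

Yes; width 2.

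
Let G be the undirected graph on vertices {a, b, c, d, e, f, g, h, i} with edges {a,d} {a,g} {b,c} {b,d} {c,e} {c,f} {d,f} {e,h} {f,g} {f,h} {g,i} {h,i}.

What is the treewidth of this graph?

3

A width-3 tree decomposition is:
Bags: B1 = {a, d, g, i}  B2 = {d, f, g, i}  B3 = {d, f, h, i}  B4 = {b, d, f, h}  B5 = {b, c, f, h}  B6 = {b, c, e, h}
Tree: B1–B2, B2–B3, B3–B4, B4–B5, B5–B6
Each bag holds 4 vertices, so the decomposition has width 3, which upper-bounds the treewidth. For the lower bound: the 4 vertex sets {a,g,i}, {d}, {f}, {b,c,e,h} are disjoint, each induces a connected subgraph, and every pair is joined by at least one edge of G. Contracting each set to a single vertex therefore yields K_{4} as a minor, and since treewidth is minor-monotone, tw(G) ≥ tw(K_{4}) = 3. The upper and lower bounds meet at 3, so that is the treewidth.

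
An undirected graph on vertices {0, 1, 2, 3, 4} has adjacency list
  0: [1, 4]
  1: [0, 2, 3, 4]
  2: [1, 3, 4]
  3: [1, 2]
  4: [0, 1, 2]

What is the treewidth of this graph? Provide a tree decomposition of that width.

Treewidth 2.
One such decomposition:
Bags: B1 = {1, 2, 4}  B2 = {1, 2, 3}  B3 = {0, 1, 4}
Tree: B1–B2, B1–B3

The largest bag has 3 vertices, giving width 2; this decomposition certifies tw(G) ≤ 2. For the lower bound, the 3 vertices {0, 1, 4} are pairwise adjacent, and any tree decomposition puts a clique entirely inside one bag — forcing width ≥ 2. Hence tw(G) = 2 exactly.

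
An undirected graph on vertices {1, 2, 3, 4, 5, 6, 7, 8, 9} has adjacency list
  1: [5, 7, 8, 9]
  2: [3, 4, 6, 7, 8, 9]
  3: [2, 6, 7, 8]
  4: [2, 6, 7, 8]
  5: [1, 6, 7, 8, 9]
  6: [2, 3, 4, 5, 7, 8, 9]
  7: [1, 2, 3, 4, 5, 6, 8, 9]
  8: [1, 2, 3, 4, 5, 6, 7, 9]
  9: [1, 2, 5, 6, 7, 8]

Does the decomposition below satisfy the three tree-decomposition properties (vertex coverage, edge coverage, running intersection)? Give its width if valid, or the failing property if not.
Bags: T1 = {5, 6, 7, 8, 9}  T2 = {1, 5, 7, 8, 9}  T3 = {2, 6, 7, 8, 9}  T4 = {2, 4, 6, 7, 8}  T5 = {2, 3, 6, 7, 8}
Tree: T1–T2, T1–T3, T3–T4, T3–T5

Yes; width 4.

Every vertex of G appears in some bag (union = {1, 2, 3, 4, 5, 6, 7, 8, 9}); every edge is covered by a bag; and for each vertex v the set of bags containing v is connected in the bag tree. The decomposition is therefore valid. The largest bag has 5 vertices, so the width is 4.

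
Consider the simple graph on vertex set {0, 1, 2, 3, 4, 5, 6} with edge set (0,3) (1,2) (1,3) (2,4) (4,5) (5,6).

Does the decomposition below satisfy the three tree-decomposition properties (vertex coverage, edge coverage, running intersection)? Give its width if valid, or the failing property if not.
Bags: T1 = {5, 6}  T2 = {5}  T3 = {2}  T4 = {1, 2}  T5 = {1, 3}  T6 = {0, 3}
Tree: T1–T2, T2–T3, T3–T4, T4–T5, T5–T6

A tree decomposition must satisfy three properties: every vertex lies in some bag; for every edge, both endpoints lie together in some bag; and for every vertex, the bags containing it form a connected subtree. Here vertex 4 appears in no bag, so the decomposition is invalid.

No — vertex 4 appears in no bag.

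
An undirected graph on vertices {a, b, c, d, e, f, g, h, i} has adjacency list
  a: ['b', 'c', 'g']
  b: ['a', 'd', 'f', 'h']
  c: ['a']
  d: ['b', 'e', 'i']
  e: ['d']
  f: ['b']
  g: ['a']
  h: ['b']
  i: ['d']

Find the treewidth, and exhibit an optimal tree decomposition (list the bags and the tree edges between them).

Treewidth 1.
Bags: B1 = {d, i}  B2 = {b, d}  B3 = {a, b}  B4 = {b, h}  B5 = {b, f}  B6 = {a, c}  B7 = {d, e}  B8 = {a, g}
Tree: B1–B2, B2–B3, B3–B4, B4–B5, B3–B6, B2–B7, B6–B8

Each bag holds 2 vertices, so the decomposition has width 1, which upper-bounds the treewidth. Since G has at least one edge (e.g. i–d), it is not an edgeless graph, so tw(G) ≥ 1. The upper and lower bounds meet at 1, so that is the treewidth.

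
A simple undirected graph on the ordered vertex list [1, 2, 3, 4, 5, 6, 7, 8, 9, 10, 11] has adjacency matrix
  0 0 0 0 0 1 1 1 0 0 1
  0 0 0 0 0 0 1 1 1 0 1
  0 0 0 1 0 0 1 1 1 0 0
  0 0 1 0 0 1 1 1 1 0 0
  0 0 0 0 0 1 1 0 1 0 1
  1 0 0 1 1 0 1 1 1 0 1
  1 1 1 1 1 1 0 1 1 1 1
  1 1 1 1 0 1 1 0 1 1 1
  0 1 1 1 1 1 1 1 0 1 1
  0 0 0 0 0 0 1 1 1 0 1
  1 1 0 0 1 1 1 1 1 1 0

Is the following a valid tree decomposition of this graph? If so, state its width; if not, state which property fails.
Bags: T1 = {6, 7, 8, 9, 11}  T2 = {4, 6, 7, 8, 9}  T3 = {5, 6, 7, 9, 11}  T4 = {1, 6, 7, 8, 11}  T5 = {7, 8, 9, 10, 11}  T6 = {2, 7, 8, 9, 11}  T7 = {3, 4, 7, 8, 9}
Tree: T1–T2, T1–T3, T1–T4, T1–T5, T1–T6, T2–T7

Yes; width 4.

Vertex coverage: the bags together contain {1, 2, 3, 4, 5, 6, 7, 8, 9, 10, 11}, the full vertex set. Edge coverage: each edge of G has both endpoints in at least one bag. Running intersection: for every vertex, the bags containing it form a connected subtree. All three properties hold, so this is a valid tree decomposition of width max|bag| − 1 = 4, and hence tw(G) ≤ 4.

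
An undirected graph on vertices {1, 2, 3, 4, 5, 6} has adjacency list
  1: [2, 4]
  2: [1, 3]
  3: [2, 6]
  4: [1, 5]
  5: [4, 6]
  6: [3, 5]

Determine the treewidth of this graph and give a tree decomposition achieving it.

Every bag has size at most 3, so the width is 3 − 1 = 2 and tw(G) ≤ 2. The edges 5–6–3–2–1–4–5 form a cycle, so G is not a tree and its treewidth is at least 2. The upper and lower bounds meet at 2, so that is the treewidth.

Treewidth 2.
Bags: B1 = {3, 5, 6}  B2 = {2, 3, 5}  B3 = {1, 2, 5}  B4 = {1, 4, 5}
Tree: B1–B2, B2–B3, B3–B4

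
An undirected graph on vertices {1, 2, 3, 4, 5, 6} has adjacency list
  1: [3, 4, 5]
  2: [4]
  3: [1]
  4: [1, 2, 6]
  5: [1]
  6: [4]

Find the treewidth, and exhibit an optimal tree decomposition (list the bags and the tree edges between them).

Treewidth 1.
One such decomposition:
Bags: B1 = {1, 4}  B2 = {2, 4}  B3 = {1, 5}  B4 = {1, 3}  B5 = {4, 6}
Tree: B1–B2, B1–B3, B3–B4, B1–B5

Each bag holds 2 vertices, so the decomposition has width 1, which upper-bounds the treewidth. G has an edge, so its treewidth is at least 1. The upper and lower bounds meet at 1, so that is the treewidth.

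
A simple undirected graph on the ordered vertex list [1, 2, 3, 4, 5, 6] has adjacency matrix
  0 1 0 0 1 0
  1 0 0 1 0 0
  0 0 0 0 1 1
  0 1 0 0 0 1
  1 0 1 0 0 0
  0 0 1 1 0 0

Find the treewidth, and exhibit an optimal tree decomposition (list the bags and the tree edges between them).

Treewidth 2.
One optimal decomposition is:
Bags: B1 = {3, 4, 6}  B2 = {2, 3, 4}  B3 = {1, 2, 3}  B4 = {1, 3, 5}
Tree: B1–B2, B2–B3, B3–B4

Each bag holds 3 vertices, so the decomposition has width 2, which upper-bounds the treewidth. Since 3–6–4–2–1–5–3 is a cycle in G, G is not acyclic. Forests are exactly the graphs of treewidth ≤ 1, so tw(G) ≥ 2. The upper and lower bounds meet at 2, so that is the treewidth.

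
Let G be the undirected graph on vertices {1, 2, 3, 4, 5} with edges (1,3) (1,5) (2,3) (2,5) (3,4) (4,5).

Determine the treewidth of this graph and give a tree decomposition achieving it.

Treewidth 2.
One optimal decomposition is:
Bags: B1 = {2, 3, 5}  B2 = {1, 3, 5}  B3 = {3, 4, 5}
Tree: B1–B2, B2–B3

The largest bag has 3 vertices, giving width 2; this decomposition certifies tw(G) ≤ 2. Since 2–5–1–3–2 is a cycle in G, G is not acyclic. Forests are exactly the graphs of treewidth ≤ 1, so tw(G) ≥ 2. Hence tw(G) = 2 exactly.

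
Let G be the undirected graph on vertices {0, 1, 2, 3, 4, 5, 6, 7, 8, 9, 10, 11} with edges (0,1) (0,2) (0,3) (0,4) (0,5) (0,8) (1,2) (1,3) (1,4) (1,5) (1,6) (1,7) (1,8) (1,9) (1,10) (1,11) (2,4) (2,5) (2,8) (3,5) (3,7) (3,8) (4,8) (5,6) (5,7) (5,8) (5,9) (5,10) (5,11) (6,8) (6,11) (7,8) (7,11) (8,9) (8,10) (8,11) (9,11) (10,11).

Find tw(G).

4

A width-4 tree decomposition is:
Bags: B1 = {1, 5, 7, 8, 11}  B2 = {1, 3, 5, 7, 8}  B3 = {0, 1, 3, 5, 8}  B4 = {0, 1, 2, 5, 8}  B5 = {1, 5, 8, 10, 11}  B6 = {1, 5, 6, 8, 11}  B7 = {1, 5, 8, 9, 11}  B8 = {0, 1, 2, 4, 8}
Tree: B1–B2, B2–B3, B3–B4, B1–B5, B1–B6, B6–B7, B4–B8
Every bag has size at most 5, so the width is 5 − 1 = 4 and tw(G) ≤ 4. Conversely, {0, 1, 2, 4, 8} is a clique of size 5, and the vertices of any clique must share a bag in every tree decomposition; so some bag has ≥ 5 vertices and tw(G) ≥ 4. Hence tw(G) = 4 exactly.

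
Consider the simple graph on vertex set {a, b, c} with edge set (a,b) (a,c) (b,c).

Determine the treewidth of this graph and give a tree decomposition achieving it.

With just one bag of size 3, the width is 3 − 1 = 2, so tw(G) ≤ 2. On the other hand G contains the 3-clique {a, b, c}. A clique must lie in a single bag of any decomposition, so no decomposition can have width below 2. Combining the bounds, tw(G) = 2.

Treewidth 2.
Bags: B1 = {a, b, c}
Tree: (single bag)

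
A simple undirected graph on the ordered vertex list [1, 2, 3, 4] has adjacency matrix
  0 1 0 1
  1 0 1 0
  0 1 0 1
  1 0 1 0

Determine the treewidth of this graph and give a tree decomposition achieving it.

Treewidth 2.
Bags: B1 = {1, 2, 3}  B2 = {1, 3, 4}
Tree: B1–B2

The largest bag has 3 vertices, giving width 2; this decomposition certifies tw(G) ≤ 2. The edges 3–2–1–4–3 form a cycle, so G is not a tree and its treewidth is at least 2. Hence tw(G) = 2 exactly.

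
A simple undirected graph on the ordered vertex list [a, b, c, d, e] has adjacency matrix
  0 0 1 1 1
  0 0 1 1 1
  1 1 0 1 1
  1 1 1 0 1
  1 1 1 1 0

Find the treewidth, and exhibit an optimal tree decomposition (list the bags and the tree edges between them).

Treewidth 3.
One such decomposition:
Bags: B1 = {a, c, d, e}  B2 = {b, c, d, e}
Tree: B1–B2

The largest bag has 4 vertices, giving width 3; this decomposition certifies tw(G) ≤ 3. Conversely, {a, c, d, e} is a clique of size 4, and the vertices of any clique must share a bag in every tree decomposition; so some bag has ≥ 4 vertices and tw(G) ≥ 3. Combining the bounds, tw(G) = 3.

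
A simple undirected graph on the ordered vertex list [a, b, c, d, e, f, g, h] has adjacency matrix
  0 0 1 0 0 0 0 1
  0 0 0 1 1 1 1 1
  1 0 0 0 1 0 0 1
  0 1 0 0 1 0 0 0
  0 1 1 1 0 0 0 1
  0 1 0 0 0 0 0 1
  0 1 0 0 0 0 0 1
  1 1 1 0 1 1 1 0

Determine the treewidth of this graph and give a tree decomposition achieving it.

Every bag has size at most 3, so the width is 3 − 1 = 2 and tw(G) ≤ 2. For the lower bound, the 3 vertices {b, d, e} are pairwise adjacent, and any tree decomposition puts a clique entirely inside one bag — forcing width ≥ 2. Hence tw(G) = 2 exactly.

Treewidth 2.
Bags: B1 = {b, d, e}  B2 = {b, e, h}  B3 = {c, e, h}  B4 = {b, f, h}  B5 = {b, g, h}  B6 = {a, c, h}
Tree: B1–B2, B2–B3, B2–B4, B2–B5, B3–B6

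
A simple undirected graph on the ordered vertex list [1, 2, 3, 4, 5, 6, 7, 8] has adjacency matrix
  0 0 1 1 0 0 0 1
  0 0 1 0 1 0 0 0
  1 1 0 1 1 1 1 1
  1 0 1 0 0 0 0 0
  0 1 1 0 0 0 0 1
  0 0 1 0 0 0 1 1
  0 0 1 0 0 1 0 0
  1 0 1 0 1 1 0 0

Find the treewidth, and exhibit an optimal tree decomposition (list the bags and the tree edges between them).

Each bag holds 3 vertices, so the decomposition has width 2, which upper-bounds the treewidth. On the other hand G contains the 3-clique {1, 3, 8}. A clique must lie in a single bag of any decomposition, so no decomposition can have width below 2. The upper and lower bounds meet at 2, so that is the treewidth.

Treewidth 2.
One optimal decomposition is:
Bags: B1 = {3, 6, 8}  B2 = {1, 3, 8}  B3 = {3, 5, 8}  B4 = {3, 6, 7}  B5 = {2, 3, 5}  B6 = {1, 3, 4}
Tree: B1–B2, B1–B3, B1–B4, B3–B5, B2–B6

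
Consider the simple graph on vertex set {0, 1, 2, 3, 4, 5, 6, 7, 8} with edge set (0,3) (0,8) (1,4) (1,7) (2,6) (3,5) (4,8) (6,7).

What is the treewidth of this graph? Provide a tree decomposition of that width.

Treewidth 1.
One optimal decomposition is:
Bags: B1 = {3, 5}  B2 = {0, 3}  B3 = {0, 8}  B4 = {4, 8}  B5 = {1, 4}  B6 = {1, 7}  B7 = {6, 7}  B8 = {2, 6}
Tree: B1–B2, B2–B3, B3–B4, B4–B5, B5–B6, B6–B7, B7–B8

The largest bag has 2 vertices, giving width 1; this decomposition certifies tw(G) ≤ 1. Since G has at least one edge (e.g. 5–3), it is not an edgeless graph, so tw(G) ≥ 1. The upper and lower bounds meet at 1, so that is the treewidth.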